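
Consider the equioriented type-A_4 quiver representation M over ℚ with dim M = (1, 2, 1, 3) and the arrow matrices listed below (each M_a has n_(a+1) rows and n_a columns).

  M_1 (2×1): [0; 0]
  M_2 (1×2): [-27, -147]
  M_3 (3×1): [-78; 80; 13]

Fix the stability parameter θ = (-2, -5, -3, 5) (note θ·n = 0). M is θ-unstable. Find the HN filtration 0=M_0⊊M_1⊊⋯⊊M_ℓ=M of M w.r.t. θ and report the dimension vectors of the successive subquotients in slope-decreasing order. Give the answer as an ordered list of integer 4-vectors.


Barcode: M ≅ I[1,1], I[2,2], I[2,4], I[4,4]^2. HN layers by μ_θ (4 steps, strictly decreasing):
  μ^(1)=5; μ^(2)=-2; μ^(3)=-3; μ^(4)=-5

((0, 0, 0, 3); (1, 0, 0, 0); (0, 0, 1, 0); (0, 2, 0, 0))


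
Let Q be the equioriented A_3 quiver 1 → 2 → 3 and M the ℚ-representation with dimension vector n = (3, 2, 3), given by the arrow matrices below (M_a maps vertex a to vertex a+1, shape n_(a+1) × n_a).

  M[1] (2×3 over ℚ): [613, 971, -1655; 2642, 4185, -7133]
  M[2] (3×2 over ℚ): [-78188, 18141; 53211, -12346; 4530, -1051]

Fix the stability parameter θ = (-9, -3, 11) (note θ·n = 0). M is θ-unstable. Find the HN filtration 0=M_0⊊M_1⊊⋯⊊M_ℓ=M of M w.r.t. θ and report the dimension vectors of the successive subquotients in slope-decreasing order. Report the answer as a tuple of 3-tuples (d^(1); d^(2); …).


Barcode: M ≅ I[1,1], I[1,3]^2, I[3,3]. HN layers by μ_θ (3 steps, strictly decreasing):
  μ^(1)=11; μ^(2)=-3; μ^(3)=-9

((0, 0, 3); (0, 2, 0); (3, 0, 0))


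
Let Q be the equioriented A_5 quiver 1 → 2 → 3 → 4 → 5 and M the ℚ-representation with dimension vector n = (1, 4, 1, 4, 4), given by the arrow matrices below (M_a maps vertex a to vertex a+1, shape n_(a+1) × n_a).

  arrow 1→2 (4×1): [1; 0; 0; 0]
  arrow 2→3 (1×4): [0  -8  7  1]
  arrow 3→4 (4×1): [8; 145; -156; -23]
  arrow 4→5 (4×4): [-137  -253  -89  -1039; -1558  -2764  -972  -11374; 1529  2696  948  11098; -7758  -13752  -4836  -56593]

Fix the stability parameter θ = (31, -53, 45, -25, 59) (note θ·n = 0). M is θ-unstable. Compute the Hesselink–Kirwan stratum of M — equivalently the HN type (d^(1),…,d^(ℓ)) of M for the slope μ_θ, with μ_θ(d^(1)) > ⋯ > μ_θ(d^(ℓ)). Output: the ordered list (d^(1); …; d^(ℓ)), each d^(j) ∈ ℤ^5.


Barcode: M ≅ I[1,2], I[2,2]^2, I[2,5], I[4,4], I[4,5]^2, I[5,5]. HN layers by μ_θ (5 steps, strictly decreasing):
  μ^(1)=59; μ^(2)=10; μ^(3)=-11; μ^(4)=-25; μ^(5)=-53

((0, 0, 0, 0, 4); (0, 0, 1, 1, 0); (1, 1, 0, 0, 0); (0, 0, 0, 3, 0); (0, 3, 0, 0, 0))


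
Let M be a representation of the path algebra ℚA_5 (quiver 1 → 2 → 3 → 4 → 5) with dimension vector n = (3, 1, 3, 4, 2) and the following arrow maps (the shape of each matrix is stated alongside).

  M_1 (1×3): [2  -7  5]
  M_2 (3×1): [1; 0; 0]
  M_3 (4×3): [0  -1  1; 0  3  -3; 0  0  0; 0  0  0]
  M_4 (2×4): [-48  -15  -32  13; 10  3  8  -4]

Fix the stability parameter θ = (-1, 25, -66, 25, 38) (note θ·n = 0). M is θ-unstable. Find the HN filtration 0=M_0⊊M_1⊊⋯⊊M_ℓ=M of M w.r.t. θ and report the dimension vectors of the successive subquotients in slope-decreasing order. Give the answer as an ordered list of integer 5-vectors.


Interval decomposition of M: I[1,1]^2, I[1,3], I[3,3], I[3,5], I[4,4]^2, I[4,5].
HN type (ℓ=5): μ^(1)=38; μ^(2)=25; μ^(3)=-1; μ^(4)=-14; μ^(5)=-66

((0, 0, 0, 0, 2); (0, 0, 0, 4, 0); (2, 0, 0, 0, 0); (1, 1, 1, 0, 0); (0, 0, 2, 0, 0))


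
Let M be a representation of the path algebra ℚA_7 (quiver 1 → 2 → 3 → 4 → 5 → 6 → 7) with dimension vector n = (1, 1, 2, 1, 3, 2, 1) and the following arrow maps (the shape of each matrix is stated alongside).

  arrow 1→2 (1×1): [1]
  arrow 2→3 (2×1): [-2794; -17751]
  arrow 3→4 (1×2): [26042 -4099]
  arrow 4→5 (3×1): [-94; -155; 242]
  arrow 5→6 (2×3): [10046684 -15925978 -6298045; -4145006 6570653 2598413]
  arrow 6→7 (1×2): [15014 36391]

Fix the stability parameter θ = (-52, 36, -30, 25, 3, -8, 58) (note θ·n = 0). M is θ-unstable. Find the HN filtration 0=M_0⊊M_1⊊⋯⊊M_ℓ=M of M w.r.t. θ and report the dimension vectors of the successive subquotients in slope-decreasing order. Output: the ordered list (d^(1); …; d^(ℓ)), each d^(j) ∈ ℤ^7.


Via rank(M_{q-1}∘⋯∘M_p): M ≅ I[1,7], I[3,3], I[5,5], I[5,6].
μ_θ-semistable layers: μ^(1)=58; μ^(2)=20/3; μ^(3)=3; μ^(4)=-5/2; μ^(5)=-30; μ^(6)=-52

((0, 0, 0, 0, 0, 0, 1); (0, 0, 0, 1, 1, 1, 0); (0, 1, 1, 0, 1, 0, 0); (0, 0, 0, 0, 1, 1, 0); (0, 0, 1, 0, 0, 0, 0); (1, 0, 0, 0, 0, 0, 0))


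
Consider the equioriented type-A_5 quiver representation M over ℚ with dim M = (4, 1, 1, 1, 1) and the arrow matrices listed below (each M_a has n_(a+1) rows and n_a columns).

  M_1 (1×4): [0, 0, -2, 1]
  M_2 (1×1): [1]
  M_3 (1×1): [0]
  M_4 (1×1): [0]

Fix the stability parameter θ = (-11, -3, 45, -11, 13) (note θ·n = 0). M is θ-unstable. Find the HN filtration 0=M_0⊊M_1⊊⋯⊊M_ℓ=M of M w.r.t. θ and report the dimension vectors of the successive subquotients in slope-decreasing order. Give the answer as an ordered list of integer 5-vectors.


Barcode: M ≅ I[1,1]^3, I[1,3], I[4,4], I[5,5]. HN layers by μ_θ (4 steps, strictly decreasing):
  μ^(1)=45; μ^(2)=13; μ^(3)=-3; μ^(4)=-11

((0, 0, 1, 0, 0); (0, 0, 0, 0, 1); (0, 1, 0, 0, 0); (4, 0, 0, 1, 0))


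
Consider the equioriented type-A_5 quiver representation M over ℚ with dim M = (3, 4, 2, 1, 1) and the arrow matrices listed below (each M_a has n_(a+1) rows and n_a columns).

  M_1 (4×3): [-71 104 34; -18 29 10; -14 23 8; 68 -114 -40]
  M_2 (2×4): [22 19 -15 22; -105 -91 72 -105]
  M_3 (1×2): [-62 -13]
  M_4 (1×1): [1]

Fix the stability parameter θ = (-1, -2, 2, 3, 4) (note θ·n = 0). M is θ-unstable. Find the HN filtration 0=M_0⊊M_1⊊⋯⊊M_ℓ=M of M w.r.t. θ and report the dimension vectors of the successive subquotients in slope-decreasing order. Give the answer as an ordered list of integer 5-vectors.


Via rank(M_{q-1}∘⋯∘M_p): M ≅ I[1,2], I[1,3], I[1,5], I[2,2].
μ_θ-semistable layers: μ^(1)=4; μ^(2)=3; μ^(3)=2; μ^(4)=-3/2; μ^(5)=-2

((0, 0, 0, 0, 1); (0, 0, 0, 1, 0); (0, 0, 2, 0, 0); (3, 3, 0, 0, 0); (0, 1, 0, 0, 0))


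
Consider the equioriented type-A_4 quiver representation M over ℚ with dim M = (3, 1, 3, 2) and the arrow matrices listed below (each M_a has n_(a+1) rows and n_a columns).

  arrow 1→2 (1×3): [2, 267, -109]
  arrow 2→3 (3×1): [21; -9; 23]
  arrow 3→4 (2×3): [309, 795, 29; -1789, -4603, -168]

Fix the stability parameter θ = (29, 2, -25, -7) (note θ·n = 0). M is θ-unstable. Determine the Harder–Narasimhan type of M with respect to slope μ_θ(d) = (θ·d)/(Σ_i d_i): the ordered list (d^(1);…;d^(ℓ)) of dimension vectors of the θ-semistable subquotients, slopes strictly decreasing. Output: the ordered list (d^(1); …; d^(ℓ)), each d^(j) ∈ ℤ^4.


Barcode: M ≅ I[1,1]^2, I[1,4], I[3,3], I[3,4]. HN layers by μ_θ (4 steps, strictly decreasing):
  μ^(1)=29; μ^(2)=-1/4; μ^(3)=-7; μ^(4)=-25

((2, 0, 0, 0); (1, 1, 1, 1); (0, 0, 0, 1); (0, 0, 2, 0))


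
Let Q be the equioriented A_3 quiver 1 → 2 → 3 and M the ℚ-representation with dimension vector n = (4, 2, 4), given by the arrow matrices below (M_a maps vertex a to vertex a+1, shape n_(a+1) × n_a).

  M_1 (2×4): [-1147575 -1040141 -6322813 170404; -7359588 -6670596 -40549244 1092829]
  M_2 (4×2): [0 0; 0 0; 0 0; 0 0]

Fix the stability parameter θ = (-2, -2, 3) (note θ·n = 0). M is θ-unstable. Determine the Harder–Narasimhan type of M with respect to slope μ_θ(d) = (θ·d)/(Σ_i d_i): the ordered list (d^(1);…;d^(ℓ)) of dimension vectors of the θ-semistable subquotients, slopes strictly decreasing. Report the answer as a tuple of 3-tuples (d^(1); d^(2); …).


Via rank(M_{q-1}∘⋯∘M_p): M ≅ I[1,1]^2, I[1,2]^2, I[3,3]^4.
μ_θ-semistable layers: μ^(1)=3; μ^(2)=-2

((0, 0, 4); (4, 2, 0))


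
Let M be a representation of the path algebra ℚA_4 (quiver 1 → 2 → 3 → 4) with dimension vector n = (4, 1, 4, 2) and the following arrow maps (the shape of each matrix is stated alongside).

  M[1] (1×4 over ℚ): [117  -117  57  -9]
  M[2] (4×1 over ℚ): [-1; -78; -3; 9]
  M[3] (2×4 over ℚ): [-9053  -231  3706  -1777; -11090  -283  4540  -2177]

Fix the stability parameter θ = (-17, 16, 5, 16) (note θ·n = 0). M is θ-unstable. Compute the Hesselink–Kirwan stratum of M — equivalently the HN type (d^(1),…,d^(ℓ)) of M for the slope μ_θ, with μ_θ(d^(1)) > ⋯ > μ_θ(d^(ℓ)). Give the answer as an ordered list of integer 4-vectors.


Interval decomposition of M: I[1,1]^3, I[1,4], I[3,3]^2, I[3,4].
HN type (ℓ=4): μ^(1)=16; μ^(2)=21/2; μ^(3)=5; μ^(4)=-17

((0, 0, 0, 2); (0, 1, 1, 0); (0, 0, 3, 0); (4, 0, 0, 0))


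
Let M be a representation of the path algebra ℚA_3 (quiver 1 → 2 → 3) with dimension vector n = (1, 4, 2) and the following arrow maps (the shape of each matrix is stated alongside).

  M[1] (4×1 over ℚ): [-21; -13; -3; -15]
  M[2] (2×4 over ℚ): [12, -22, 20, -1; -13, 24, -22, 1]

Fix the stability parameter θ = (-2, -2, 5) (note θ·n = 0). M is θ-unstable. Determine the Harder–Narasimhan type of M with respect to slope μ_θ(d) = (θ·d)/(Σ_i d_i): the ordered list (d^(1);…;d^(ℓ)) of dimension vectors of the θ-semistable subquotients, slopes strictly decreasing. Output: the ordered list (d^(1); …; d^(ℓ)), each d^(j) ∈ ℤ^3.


Interval decomposition of M: I[1,3], I[2,2]^2, I[2,3].
HN type (ℓ=2): μ^(1)=5; μ^(2)=-2

((0, 0, 2); (1, 4, 0))


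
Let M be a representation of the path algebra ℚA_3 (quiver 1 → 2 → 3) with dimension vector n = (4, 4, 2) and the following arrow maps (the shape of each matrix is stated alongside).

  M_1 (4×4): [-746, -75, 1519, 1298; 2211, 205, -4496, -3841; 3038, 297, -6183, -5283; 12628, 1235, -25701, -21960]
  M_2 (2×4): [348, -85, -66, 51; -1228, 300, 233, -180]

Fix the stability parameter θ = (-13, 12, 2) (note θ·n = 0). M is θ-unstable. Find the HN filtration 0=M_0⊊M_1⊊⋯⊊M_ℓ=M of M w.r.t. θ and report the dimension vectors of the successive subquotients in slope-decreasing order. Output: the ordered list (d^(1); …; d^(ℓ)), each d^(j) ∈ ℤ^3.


Via rank(M_{q-1}∘⋯∘M_p): M ≅ I[1,1], I[1,2], I[1,3]^2, I[2,2].
μ_θ-semistable layers: μ^(1)=12; μ^(2)=7; μ^(3)=-13

((0, 2, 0); (0, 2, 2); (4, 0, 0))


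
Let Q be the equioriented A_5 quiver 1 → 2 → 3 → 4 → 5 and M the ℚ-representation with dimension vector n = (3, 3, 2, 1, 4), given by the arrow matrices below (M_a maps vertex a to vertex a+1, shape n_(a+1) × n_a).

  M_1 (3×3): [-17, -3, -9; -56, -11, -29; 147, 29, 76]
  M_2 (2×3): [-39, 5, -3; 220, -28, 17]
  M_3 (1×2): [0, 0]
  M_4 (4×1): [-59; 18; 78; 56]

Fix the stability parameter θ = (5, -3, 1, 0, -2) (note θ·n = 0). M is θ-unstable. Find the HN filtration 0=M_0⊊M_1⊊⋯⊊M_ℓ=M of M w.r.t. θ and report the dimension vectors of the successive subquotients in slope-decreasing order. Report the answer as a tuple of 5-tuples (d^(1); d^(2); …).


Interval decomposition of M: I[1,2], I[1,3]^2, I[4,5], I[5,5]^3.
HN type (ℓ=3): μ^(1)=1; μ^(2)=-1; μ^(3)=-2

((3, 3, 2, 0, 0); (0, 0, 0, 1, 1); (0, 0, 0, 0, 3))


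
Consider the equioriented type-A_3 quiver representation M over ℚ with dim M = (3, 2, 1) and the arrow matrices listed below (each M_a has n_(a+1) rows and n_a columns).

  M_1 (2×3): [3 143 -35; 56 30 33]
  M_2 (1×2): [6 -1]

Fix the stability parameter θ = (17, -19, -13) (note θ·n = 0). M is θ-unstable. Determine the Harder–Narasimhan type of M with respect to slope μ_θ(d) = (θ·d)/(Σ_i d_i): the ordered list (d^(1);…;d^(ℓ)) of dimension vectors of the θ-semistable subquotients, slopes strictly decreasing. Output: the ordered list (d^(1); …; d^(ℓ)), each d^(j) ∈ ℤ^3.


Interval decomposition of M: I[1,1], I[1,2], I[1,3].
HN type (ℓ=3): μ^(1)=17; μ^(2)=-1; μ^(3)=-5

((1, 0, 0); (1, 1, 0); (1, 1, 1))


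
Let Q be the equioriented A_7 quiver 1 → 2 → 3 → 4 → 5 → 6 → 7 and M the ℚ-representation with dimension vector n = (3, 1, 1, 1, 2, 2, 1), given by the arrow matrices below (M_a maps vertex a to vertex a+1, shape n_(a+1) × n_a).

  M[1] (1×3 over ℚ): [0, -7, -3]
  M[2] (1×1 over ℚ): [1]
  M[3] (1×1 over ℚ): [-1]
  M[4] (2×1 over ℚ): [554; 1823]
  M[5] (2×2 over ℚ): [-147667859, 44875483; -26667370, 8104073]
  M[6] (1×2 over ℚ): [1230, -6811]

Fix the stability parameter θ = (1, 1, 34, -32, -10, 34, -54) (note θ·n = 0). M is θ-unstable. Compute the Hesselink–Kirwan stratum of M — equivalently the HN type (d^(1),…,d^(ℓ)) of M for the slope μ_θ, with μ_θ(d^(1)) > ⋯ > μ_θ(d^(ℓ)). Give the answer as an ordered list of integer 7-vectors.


Interval decomposition of M: I[1,1]^2, I[1,7], I[5,6].
HN type (ℓ=4): μ^(1)=34; μ^(2)=1; μ^(3)=-26/7; μ^(4)=-10

((0, 0, 0, 0, 0, 1, 0); (2, 0, 0, 0, 0, 0, 0); (1, 1, 1, 1, 1, 1, 1); (0, 0, 0, 0, 1, 0, 0))


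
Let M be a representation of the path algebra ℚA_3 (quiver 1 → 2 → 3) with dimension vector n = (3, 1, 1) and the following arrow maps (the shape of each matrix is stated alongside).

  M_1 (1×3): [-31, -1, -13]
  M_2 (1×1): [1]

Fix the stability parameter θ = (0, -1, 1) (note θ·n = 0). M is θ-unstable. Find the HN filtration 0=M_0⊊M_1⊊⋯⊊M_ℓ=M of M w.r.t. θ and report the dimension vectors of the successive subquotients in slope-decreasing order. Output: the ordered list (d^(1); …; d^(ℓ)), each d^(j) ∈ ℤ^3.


Barcode: M ≅ I[1,1]^2, I[1,3]. HN layers by μ_θ (3 steps, strictly decreasing):
  μ^(1)=1; μ^(2)=0; μ^(3)=-1/2

((0, 0, 1); (2, 0, 0); (1, 1, 0))


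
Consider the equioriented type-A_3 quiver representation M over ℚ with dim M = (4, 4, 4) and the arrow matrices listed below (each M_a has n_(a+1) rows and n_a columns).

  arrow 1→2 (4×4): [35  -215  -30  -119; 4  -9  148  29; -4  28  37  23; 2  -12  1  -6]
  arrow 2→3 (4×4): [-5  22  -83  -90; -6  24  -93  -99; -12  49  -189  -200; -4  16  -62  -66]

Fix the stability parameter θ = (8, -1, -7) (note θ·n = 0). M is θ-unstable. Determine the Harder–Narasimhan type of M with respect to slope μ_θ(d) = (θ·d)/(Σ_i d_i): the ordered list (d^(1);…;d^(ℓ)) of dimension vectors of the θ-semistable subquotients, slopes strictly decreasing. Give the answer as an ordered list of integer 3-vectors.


Interval decomposition of M: I[1,2], I[1,3]^3, I[3,3].
HN type (ℓ=3): μ^(1)=7/2; μ^(2)=0; μ^(3)=-7

((1, 1, 0); (3, 3, 3); (0, 0, 1))


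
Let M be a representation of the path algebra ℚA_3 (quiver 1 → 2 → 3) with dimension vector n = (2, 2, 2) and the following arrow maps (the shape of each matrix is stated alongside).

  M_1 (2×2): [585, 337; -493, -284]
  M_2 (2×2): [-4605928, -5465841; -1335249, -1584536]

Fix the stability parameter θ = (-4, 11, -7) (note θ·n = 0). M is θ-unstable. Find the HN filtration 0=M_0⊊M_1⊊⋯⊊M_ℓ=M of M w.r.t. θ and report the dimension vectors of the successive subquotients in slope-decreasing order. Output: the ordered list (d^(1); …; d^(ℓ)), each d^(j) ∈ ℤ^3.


Via rank(M_{q-1}∘⋯∘M_p): M ≅ I[1,3]^2.
μ_θ-semistable layers: μ^(1)=2; μ^(2)=-4

((0, 2, 2); (2, 0, 0))


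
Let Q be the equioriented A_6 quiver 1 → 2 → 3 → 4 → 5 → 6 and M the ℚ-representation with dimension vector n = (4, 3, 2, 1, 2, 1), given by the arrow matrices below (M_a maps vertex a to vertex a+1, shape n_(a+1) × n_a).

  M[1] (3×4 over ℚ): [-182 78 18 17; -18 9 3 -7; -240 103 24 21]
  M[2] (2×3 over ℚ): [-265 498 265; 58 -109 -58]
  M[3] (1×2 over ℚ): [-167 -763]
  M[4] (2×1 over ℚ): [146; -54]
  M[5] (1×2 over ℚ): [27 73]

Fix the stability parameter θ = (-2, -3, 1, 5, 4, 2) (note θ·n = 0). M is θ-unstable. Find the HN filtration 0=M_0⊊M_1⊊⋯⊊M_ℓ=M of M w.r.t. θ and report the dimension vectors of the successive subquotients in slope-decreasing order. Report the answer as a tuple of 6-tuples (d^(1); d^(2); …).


Barcode: M ≅ I[1,1], I[1,2], I[1,3], I[1,5], I[5,6]. HN layers by μ_θ (5 steps, strictly decreasing):
  μ^(1)=9/2; μ^(2)=3; μ^(3)=1; μ^(4)=-2; μ^(5)=-5/2

((0, 0, 0, 1, 1, 0); (0, 0, 0, 0, 1, 1); (0, 0, 2, 0, 0, 0); (1, 0, 0, 0, 0, 0); (3, 3, 0, 0, 0, 0))


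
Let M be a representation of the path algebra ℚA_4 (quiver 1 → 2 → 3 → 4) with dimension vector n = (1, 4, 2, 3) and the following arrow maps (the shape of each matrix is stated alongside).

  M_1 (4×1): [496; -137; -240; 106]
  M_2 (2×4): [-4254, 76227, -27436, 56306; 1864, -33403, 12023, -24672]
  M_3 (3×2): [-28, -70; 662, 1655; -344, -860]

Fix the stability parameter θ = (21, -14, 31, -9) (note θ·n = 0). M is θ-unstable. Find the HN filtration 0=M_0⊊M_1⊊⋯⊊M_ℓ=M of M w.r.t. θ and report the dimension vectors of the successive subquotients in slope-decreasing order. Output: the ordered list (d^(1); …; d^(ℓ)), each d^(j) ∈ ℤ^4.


Barcode: M ≅ I[1,4], I[2,2]^2, I[2,3], I[4,4]^2. HN layers by μ_θ (5 steps, strictly decreasing):
  μ^(1)=31; μ^(2)=11; μ^(3)=7/2; μ^(4)=-9; μ^(5)=-14

((0, 0, 1, 0); (0, 0, 1, 1); (1, 1, 0, 0); (0, 0, 0, 2); (0, 3, 0, 0))


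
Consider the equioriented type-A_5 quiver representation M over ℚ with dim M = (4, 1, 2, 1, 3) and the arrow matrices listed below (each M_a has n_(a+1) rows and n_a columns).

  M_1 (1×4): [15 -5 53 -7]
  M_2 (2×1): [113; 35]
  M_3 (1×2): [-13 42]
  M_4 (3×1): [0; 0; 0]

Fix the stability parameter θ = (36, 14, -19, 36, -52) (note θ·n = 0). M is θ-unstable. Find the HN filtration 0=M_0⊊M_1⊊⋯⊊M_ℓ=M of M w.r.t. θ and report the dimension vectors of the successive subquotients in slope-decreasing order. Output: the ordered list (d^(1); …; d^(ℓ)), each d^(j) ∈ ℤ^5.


Barcode: M ≅ I[1,1]^3, I[1,4], I[3,3], I[5,5]^3. HN layers by μ_θ (4 steps, strictly decreasing):
  μ^(1)=36; μ^(2)=31/3; μ^(3)=-19; μ^(4)=-52

((3, 0, 0, 1, 0); (1, 1, 1, 0, 0); (0, 0, 1, 0, 0); (0, 0, 0, 0, 3))


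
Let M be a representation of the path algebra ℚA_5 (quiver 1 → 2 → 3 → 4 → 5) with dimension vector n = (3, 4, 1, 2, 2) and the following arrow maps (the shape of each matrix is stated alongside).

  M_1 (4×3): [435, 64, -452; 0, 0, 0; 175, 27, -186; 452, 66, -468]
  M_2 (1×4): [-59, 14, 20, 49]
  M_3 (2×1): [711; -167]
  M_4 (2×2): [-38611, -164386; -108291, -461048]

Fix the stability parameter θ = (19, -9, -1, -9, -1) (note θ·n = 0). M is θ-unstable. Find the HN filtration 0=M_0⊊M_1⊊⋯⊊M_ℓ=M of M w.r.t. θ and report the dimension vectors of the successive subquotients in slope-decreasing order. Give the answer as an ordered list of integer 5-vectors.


Interval decomposition of M: I[1,1], I[1,2], I[1,5], I[2,2]^2, I[4,5].
HN type (ℓ=5): μ^(1)=19; μ^(2)=5; μ^(3)=-1/5; μ^(4)=-1; μ^(5)=-9

((1, 0, 0, 0, 0); (1, 1, 0, 0, 0); (1, 1, 1, 1, 1); (0, 0, 0, 0, 1); (0, 2, 0, 1, 0))


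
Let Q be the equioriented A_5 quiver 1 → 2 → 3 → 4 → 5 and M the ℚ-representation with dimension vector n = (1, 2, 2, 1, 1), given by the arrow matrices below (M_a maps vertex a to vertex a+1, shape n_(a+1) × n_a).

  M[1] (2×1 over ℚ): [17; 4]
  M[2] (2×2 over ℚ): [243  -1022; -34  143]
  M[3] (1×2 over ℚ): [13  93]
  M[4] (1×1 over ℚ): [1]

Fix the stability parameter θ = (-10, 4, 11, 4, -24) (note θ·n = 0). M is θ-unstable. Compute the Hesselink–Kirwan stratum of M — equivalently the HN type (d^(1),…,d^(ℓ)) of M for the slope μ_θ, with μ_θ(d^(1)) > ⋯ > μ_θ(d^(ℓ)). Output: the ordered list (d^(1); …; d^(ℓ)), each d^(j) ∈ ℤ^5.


Interval decomposition of M: I[1,5], I[2,3].
HN type (ℓ=4): μ^(1)=11; μ^(2)=4; μ^(3)=-5/4; μ^(4)=-10

((0, 0, 1, 0, 0); (0, 1, 0, 0, 0); (0, 1, 1, 1, 1); (1, 0, 0, 0, 0))


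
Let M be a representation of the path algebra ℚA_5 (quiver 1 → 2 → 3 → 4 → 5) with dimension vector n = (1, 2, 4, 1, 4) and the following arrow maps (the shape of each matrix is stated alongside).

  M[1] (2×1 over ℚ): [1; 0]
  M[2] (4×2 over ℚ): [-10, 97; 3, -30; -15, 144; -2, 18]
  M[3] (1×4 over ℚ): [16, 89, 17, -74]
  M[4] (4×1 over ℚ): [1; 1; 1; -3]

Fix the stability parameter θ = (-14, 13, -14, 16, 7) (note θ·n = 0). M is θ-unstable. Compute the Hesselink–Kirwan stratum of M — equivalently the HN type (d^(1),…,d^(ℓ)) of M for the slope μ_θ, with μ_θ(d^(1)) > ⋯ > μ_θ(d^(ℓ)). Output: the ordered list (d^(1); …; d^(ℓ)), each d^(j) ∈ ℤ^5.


Interval decomposition of M: I[1,3], I[2,5], I[3,3]^2, I[5,5]^3.
HN type (ℓ=4): μ^(1)=23/2; μ^(2)=7; μ^(3)=-1/2; μ^(4)=-14

((0, 0, 0, 1, 1); (0, 0, 0, 0, 3); (0, 2, 2, 0, 0); (1, 0, 2, 0, 0))


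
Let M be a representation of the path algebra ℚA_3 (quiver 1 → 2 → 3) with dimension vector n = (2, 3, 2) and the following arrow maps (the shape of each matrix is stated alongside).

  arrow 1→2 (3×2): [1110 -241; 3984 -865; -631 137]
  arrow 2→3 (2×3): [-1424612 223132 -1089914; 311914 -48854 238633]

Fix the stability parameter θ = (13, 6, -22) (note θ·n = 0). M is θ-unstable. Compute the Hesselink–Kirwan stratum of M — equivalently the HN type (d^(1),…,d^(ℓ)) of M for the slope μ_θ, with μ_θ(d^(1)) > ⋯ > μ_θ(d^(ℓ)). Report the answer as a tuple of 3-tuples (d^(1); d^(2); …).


Barcode: M ≅ I[1,2], I[1,3], I[2,2], I[3,3]. HN layers by μ_θ (4 steps, strictly decreasing):
  μ^(1)=19/2; μ^(2)=6; μ^(3)=-1; μ^(4)=-22

((1, 1, 0); (0, 1, 0); (1, 1, 1); (0, 0, 1))


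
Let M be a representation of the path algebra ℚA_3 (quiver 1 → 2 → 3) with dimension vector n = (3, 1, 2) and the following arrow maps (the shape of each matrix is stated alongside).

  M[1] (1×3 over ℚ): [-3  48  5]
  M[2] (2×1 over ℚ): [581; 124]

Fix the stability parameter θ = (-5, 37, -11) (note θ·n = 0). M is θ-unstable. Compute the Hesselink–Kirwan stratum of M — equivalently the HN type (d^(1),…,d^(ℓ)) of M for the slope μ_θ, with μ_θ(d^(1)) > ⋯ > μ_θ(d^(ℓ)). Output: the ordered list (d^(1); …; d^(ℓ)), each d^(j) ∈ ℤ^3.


Via rank(M_{q-1}∘⋯∘M_p): M ≅ I[1,1]^2, I[1,3], I[3,3].
μ_θ-semistable layers: μ^(1)=13; μ^(2)=-5; μ^(3)=-11

((0, 1, 1); (3, 0, 0); (0, 0, 1))


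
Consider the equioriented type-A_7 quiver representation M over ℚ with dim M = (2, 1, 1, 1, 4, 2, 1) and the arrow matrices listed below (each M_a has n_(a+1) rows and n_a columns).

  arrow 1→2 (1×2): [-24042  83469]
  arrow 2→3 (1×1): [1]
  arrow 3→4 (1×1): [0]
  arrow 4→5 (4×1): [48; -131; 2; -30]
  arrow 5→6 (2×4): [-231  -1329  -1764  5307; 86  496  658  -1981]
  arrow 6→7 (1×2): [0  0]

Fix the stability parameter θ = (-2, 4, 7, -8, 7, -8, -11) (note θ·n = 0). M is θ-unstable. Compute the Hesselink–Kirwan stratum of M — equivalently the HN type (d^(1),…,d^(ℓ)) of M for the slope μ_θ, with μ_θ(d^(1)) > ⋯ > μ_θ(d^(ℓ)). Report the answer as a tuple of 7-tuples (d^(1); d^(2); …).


Via rank(M_{q-1}∘⋯∘M_p): M ≅ I[1,1], I[1,3], I[4,6], I[5,5]^2, I[5,6], I[7,7].
μ_θ-semistable layers: μ^(1)=7; μ^(2)=4; μ^(3)=-1/2; μ^(4)=-2; μ^(5)=-8; μ^(6)=-11

((0, 0, 1, 0, 2, 0, 0); (0, 1, 0, 0, 0, 0, 0); (0, 0, 0, 0, 2, 2, 0); (2, 0, 0, 0, 0, 0, 0); (0, 0, 0, 1, 0, 0, 0); (0, 0, 0, 0, 0, 0, 1))


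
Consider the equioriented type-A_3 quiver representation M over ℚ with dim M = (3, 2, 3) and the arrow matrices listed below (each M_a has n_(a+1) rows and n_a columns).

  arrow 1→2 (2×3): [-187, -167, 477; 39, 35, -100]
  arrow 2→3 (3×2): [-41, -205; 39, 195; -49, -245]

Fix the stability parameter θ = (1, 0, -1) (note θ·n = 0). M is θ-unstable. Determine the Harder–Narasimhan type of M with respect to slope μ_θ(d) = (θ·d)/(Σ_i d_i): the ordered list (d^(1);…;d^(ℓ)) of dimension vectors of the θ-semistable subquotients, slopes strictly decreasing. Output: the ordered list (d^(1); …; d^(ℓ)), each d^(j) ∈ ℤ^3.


Via rank(M_{q-1}∘⋯∘M_p): M ≅ I[1,1], I[1,2], I[1,3], I[3,3]^2.
μ_θ-semistable layers: μ^(1)=1; μ^(2)=1/2; μ^(3)=0; μ^(4)=-1

((1, 0, 0); (1, 1, 0); (1, 1, 1); (0, 0, 2))


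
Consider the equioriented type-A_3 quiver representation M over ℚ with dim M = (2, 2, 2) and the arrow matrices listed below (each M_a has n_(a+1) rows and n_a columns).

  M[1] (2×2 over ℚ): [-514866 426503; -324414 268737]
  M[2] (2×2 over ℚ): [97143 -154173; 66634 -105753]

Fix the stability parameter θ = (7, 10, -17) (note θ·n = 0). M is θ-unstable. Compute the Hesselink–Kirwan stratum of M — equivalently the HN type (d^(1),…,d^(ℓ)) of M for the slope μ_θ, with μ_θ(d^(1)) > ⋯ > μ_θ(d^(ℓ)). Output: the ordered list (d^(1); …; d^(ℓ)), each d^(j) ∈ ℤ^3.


Barcode: M ≅ I[1,1], I[1,3], I[2,3]. HN layers by μ_θ (3 steps, strictly decreasing):
  μ^(1)=7; μ^(2)=0; μ^(3)=-7/2

((1, 0, 0); (1, 1, 1); (0, 1, 1))


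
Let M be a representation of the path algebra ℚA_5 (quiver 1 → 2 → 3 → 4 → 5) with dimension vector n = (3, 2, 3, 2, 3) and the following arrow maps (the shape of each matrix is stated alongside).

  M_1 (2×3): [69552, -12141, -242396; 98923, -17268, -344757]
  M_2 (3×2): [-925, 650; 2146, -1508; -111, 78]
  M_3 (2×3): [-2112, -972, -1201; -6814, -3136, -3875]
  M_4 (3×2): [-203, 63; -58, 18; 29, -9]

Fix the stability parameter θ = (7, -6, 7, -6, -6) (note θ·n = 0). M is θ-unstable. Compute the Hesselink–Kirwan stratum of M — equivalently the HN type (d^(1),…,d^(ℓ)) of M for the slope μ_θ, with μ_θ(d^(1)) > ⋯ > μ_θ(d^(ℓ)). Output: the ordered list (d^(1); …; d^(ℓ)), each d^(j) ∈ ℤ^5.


Interval decomposition of M: I[1,1], I[1,2], I[1,4], I[3,3], I[3,5], I[5,5]^2.
HN type (ℓ=4): μ^(1)=7; μ^(2)=1/2; μ^(3)=-5/3; μ^(4)=-6

((1, 0, 1, 0, 0); (2, 2, 1, 1, 0); (0, 0, 1, 1, 1); (0, 0, 0, 0, 2))


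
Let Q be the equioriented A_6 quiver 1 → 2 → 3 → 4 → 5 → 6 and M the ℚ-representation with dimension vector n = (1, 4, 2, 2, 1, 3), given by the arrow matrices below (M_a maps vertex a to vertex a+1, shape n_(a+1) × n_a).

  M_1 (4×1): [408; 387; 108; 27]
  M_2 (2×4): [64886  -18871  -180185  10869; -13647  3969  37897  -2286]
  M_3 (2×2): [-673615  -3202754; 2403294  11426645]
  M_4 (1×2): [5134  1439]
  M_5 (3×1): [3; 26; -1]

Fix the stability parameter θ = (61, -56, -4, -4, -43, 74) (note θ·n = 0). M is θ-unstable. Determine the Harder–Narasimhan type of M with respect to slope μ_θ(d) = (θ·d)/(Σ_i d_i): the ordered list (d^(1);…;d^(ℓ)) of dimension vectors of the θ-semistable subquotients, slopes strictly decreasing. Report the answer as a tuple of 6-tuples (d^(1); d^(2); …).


Barcode: M ≅ I[1,6], I[2,2]^2, I[2,4], I[6,6]^2. HN layers by μ_θ (4 steps, strictly decreasing):
  μ^(1)=74; μ^(2)=-4; μ^(3)=-46/5; μ^(4)=-56

((0, 0, 0, 0, 0, 3); (0, 0, 1, 1, 0, 0); (1, 1, 1, 1, 1, 0); (0, 3, 0, 0, 0, 0))


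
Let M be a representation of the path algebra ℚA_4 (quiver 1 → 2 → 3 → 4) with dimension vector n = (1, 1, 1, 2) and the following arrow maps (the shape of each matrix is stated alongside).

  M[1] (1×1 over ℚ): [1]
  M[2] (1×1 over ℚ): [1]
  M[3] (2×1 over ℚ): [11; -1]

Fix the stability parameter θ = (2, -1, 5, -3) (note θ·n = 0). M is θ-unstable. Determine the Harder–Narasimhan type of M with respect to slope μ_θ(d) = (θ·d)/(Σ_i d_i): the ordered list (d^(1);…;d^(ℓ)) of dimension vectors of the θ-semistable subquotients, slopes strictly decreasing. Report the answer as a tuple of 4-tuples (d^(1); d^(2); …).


Via rank(M_{q-1}∘⋯∘M_p): M ≅ I[1,4], I[4,4].
μ_θ-semistable layers: μ^(1)=1; μ^(2)=1/2; μ^(3)=-3

((0, 0, 1, 1); (1, 1, 0, 0); (0, 0, 0, 1))


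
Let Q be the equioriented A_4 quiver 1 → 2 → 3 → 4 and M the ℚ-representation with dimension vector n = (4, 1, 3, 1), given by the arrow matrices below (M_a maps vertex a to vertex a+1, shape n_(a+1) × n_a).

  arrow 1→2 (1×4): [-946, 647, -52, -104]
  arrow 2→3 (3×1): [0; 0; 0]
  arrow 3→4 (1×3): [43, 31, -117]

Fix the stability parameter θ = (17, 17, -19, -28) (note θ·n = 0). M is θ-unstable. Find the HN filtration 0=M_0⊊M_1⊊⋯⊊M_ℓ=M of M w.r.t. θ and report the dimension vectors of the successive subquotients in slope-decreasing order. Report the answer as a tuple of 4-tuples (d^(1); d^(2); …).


Barcode: M ≅ I[1,1]^3, I[1,2], I[3,3]^2, I[3,4]. HN layers by μ_θ (3 steps, strictly decreasing):
  μ^(1)=17; μ^(2)=-19; μ^(3)=-47/2

((4, 1, 0, 0); (0, 0, 2, 0); (0, 0, 1, 1))


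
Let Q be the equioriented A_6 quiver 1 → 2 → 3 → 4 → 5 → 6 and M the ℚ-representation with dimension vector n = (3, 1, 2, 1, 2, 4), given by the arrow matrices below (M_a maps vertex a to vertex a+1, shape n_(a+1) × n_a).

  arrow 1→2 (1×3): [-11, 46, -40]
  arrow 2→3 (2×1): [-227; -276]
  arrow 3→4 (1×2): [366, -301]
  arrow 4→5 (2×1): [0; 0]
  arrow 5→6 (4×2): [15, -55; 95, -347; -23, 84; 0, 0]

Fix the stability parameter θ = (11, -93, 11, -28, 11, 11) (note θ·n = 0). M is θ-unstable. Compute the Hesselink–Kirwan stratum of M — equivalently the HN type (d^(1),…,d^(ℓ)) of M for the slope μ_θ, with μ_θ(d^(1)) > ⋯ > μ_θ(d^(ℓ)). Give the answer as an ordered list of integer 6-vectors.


Interval decomposition of M: I[1,1]^2, I[1,4], I[3,3], I[5,6]^2, I[6,6]^2.
HN type (ℓ=3): μ^(1)=11; μ^(2)=-17/2; μ^(3)=-41

((2, 0, 1, 0, 2, 4); (0, 0, 1, 1, 0, 0); (1, 1, 0, 0, 0, 0))


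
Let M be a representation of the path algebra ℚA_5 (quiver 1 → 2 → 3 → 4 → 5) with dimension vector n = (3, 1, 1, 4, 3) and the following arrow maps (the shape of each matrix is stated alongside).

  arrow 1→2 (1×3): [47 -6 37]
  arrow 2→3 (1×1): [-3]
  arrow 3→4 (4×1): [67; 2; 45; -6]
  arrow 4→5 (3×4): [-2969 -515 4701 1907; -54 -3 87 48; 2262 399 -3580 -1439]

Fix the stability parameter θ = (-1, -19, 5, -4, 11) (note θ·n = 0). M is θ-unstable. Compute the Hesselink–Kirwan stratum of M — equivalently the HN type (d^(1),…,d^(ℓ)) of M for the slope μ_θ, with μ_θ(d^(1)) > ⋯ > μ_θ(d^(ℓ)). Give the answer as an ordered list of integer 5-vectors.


Barcode: M ≅ I[1,1]^2, I[1,5], I[4,4], I[4,5]^2. HN layers by μ_θ (5 steps, strictly decreasing):
  μ^(1)=11; μ^(2)=1/2; μ^(3)=-1; μ^(4)=-4; μ^(5)=-10

((0, 0, 0, 0, 3); (0, 0, 1, 1, 0); (2, 0, 0, 0, 0); (0, 0, 0, 3, 0); (1, 1, 0, 0, 0))


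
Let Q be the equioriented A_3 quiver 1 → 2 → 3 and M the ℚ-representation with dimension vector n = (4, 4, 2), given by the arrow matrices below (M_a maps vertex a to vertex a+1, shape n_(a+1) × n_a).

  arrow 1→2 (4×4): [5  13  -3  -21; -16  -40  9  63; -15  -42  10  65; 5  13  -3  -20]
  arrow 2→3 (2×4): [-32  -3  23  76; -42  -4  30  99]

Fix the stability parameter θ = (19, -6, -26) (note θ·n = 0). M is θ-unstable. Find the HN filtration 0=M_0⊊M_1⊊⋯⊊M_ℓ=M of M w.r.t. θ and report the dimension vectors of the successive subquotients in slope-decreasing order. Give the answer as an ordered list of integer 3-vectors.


Interval decomposition of M: I[1,2]^2, I[1,3]^2.
HN type (ℓ=2): μ^(1)=13/2; μ^(2)=-13/3

((2, 2, 0); (2, 2, 2))


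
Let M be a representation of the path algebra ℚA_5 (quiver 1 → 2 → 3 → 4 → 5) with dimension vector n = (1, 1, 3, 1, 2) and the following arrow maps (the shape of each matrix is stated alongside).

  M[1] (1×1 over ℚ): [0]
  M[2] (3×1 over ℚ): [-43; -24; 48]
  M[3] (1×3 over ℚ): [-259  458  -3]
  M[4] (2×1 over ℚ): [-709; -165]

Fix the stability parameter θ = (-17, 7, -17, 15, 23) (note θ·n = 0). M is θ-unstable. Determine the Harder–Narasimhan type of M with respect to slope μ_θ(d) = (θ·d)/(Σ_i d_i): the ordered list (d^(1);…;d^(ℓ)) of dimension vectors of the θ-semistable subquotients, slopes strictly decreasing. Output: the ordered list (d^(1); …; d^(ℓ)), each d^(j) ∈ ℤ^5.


Barcode: M ≅ I[1,1], I[2,5], I[3,3]^2, I[5,5]. HN layers by μ_θ (4 steps, strictly decreasing):
  μ^(1)=23; μ^(2)=15; μ^(3)=-5; μ^(4)=-17

((0, 0, 0, 0, 2); (0, 0, 0, 1, 0); (0, 1, 1, 0, 0); (1, 0, 2, 0, 0))


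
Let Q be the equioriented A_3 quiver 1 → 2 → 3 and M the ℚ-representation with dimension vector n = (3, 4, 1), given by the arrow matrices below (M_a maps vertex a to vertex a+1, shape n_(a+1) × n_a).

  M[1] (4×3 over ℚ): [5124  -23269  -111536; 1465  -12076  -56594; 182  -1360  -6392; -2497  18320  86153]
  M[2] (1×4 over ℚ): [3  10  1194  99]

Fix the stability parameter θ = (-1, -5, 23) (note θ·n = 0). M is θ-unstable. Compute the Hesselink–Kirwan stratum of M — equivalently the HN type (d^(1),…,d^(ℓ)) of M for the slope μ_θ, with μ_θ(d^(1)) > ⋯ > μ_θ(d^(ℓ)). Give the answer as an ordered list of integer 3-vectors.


Barcode: M ≅ I[1,2]^2, I[1,3], I[2,2]. HN layers by μ_θ (3 steps, strictly decreasing):
  μ^(1)=23; μ^(2)=-3; μ^(3)=-5

((0, 0, 1); (3, 3, 0); (0, 1, 0))


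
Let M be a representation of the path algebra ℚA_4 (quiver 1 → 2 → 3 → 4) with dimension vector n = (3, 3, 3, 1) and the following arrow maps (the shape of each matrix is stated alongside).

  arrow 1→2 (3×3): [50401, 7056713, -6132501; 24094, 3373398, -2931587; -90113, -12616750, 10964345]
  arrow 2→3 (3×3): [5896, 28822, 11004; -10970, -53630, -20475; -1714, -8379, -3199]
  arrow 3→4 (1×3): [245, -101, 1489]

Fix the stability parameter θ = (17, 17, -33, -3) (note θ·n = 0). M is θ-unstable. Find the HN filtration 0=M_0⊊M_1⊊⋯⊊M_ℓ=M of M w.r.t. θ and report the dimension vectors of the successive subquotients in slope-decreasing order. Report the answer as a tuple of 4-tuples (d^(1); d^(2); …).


Interval decomposition of M: I[1,2], I[1,3], I[1,4], I[3,3].
HN type (ℓ=4): μ^(1)=17; μ^(2)=1/3; μ^(3)=-1/2; μ^(4)=-33

((1, 1, 0, 0); (1, 1, 1, 0); (1, 1, 1, 1); (0, 0, 1, 0))


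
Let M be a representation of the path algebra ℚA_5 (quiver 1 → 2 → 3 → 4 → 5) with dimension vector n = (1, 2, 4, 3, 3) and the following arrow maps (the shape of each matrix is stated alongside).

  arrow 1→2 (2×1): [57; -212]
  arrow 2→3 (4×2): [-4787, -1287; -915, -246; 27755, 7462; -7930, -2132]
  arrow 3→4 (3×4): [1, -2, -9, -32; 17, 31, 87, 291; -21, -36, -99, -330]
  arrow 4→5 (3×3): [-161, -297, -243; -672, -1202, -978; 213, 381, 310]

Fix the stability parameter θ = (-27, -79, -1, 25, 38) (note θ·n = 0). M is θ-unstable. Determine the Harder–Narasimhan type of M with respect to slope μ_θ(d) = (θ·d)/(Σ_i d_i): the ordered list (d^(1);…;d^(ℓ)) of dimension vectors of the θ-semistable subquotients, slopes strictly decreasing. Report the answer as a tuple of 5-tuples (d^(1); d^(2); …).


Via rank(M_{q-1}∘⋯∘M_p): M ≅ I[1,5], I[2,5], I[3,3]^2, I[4,5].
μ_θ-semistable layers: μ^(1)=38; μ^(2)=25; μ^(3)=-1; μ^(4)=-53; μ^(5)=-79

((0, 0, 0, 0, 3); (0, 0, 0, 3, 0); (0, 0, 4, 0, 0); (1, 1, 0, 0, 0); (0, 1, 0, 0, 0))


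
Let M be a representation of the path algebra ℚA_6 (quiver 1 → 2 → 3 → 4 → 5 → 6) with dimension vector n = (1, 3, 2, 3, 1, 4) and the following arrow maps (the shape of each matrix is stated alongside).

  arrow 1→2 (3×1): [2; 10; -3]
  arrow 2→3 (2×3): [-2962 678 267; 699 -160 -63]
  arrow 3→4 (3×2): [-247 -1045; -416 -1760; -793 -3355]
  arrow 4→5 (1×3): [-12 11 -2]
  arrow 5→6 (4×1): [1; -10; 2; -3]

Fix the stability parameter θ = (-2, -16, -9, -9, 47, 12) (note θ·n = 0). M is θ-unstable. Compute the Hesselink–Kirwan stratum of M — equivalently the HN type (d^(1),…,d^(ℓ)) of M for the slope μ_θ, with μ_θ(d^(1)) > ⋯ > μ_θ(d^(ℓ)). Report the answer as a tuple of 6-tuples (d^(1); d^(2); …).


Via rank(M_{q-1}∘⋯∘M_p): M ≅ I[1,3], I[2,2], I[2,6], I[4,4]^2, I[6,6]^3.
μ_θ-semistable layers: μ^(1)=59/2; μ^(2)=12; μ^(3)=-9; μ^(4)=-16

((0, 0, 0, 0, 1, 1); (0, 0, 0, 0, 0, 3); (1, 1, 2, 3, 0, 0); (0, 2, 0, 0, 0, 0))


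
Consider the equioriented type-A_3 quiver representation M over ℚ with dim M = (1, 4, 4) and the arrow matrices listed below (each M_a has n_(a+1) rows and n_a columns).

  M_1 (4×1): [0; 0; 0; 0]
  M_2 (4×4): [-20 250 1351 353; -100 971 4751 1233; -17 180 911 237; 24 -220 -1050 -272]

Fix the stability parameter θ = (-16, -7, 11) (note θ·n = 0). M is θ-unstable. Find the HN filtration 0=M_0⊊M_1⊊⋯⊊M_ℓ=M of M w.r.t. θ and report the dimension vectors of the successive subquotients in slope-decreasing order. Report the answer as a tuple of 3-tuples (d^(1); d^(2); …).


Barcode: M ≅ I[1,1], I[2,3]^4. HN layers by μ_θ (3 steps, strictly decreasing):
  μ^(1)=11; μ^(2)=-7; μ^(3)=-16

((0, 0, 4); (0, 4, 0); (1, 0, 0))


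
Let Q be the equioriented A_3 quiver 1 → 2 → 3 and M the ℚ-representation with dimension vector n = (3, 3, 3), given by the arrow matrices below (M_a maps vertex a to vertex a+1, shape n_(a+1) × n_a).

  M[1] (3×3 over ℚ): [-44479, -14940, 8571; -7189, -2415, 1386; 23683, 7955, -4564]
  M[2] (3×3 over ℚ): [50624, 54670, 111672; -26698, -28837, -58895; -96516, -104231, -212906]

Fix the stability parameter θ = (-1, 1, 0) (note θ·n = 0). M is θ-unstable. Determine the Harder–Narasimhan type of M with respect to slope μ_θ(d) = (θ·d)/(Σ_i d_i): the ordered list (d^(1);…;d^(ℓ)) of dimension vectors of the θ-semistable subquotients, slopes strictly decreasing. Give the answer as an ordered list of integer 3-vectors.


Barcode: M ≅ I[1,1], I[1,2], I[1,3], I[2,3], I[3,3]. HN layers by μ_θ (4 steps, strictly decreasing):
  μ^(1)=1; μ^(2)=1/2; μ^(3)=0; μ^(4)=-1

((0, 1, 0); (0, 2, 2); (0, 0, 1); (3, 0, 0))


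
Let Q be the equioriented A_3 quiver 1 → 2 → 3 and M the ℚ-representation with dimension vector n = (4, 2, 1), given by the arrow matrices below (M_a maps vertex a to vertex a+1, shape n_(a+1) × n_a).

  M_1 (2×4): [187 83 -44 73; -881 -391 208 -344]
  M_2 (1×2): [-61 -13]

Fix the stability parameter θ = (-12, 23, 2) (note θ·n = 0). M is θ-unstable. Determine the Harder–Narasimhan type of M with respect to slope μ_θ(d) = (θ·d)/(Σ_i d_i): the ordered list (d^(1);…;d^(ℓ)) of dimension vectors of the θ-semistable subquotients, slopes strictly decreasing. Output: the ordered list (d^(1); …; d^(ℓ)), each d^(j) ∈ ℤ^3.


Via rank(M_{q-1}∘⋯∘M_p): M ≅ I[1,1]^2, I[1,2], I[1,3].
μ_θ-semistable layers: μ^(1)=23; μ^(2)=25/2; μ^(3)=-12

((0, 1, 0); (0, 1, 1); (4, 0, 0))


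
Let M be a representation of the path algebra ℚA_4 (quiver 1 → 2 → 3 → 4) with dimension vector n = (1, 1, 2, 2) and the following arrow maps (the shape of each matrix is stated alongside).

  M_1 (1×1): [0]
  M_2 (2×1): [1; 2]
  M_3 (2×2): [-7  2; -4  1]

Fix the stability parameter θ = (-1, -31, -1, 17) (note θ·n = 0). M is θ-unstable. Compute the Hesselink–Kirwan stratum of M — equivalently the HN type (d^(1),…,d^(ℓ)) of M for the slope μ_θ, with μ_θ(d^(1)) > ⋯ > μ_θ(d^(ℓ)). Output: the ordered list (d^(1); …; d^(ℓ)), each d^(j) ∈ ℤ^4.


Barcode: M ≅ I[1,1], I[2,4], I[3,4]. HN layers by μ_θ (3 steps, strictly decreasing):
  μ^(1)=17; μ^(2)=-1; μ^(3)=-31

((0, 0, 0, 2); (1, 0, 2, 0); (0, 1, 0, 0))


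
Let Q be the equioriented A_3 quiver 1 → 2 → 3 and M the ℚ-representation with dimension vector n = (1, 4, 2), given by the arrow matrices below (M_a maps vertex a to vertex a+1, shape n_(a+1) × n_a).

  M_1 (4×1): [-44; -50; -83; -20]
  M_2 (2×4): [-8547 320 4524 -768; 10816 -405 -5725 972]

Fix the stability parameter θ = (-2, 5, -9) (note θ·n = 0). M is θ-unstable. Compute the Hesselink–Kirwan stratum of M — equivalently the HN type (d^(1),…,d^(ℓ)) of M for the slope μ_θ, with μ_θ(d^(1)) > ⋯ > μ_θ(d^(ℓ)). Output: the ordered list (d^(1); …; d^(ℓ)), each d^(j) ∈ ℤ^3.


Via rank(M_{q-1}∘⋯∘M_p): M ≅ I[1,3], I[2,2]^2, I[2,3].
μ_θ-semistable layers: μ^(1)=5; μ^(2)=-2

((0, 2, 0); (1, 2, 2))


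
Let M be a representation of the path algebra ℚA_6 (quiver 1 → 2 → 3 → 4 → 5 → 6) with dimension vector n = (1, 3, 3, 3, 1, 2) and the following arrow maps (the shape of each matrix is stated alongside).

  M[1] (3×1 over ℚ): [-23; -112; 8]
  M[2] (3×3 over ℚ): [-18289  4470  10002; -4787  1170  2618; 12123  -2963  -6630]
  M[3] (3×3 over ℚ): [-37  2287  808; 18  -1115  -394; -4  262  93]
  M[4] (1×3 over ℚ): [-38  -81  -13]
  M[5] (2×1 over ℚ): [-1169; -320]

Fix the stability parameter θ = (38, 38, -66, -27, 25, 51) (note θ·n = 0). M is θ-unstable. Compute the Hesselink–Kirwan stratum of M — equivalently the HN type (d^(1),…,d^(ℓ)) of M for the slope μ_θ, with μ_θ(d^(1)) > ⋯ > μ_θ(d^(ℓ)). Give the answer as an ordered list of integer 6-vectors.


Via rank(M_{q-1}∘⋯∘M_p): M ≅ I[1,6], I[2,4]^2, I[6,6].
μ_θ-semistable layers: μ^(1)=51; μ^(2)=25; μ^(3)=-17/4; μ^(4)=-55/3

((0, 0, 0, 0, 0, 2); (0, 0, 0, 0, 1, 0); (1, 1, 1, 1, 0, 0); (0, 2, 2, 2, 0, 0))
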